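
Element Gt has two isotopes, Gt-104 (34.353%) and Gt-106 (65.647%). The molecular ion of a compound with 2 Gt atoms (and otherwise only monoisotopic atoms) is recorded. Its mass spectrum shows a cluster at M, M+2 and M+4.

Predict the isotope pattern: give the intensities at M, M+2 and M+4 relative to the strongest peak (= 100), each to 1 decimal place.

26.2 : 100.0 : 95.5

Expanding (0.34353 + 0.65647)^2:
P(M) = 0.34353^2 = 0.118013
P(M+2) = 2 × 0.34353^1 × 0.65647^1 = 0.451034
P(M+4) = 0.65647^2 = 0.430953
The M+2 peak is largest (0.451034); scaling to 100 gives 26.2 : 100.0 : 95.5.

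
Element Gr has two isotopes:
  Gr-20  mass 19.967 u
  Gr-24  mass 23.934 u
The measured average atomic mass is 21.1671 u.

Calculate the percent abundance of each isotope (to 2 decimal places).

Let x be the fractional abundance of Gr-20; then Gr-24 has abundance 1 − x.
19.967·x + 23.934·(1 − x) = 21.1671
(19.967 − 23.934)·x = 21.1671 − 23.934
x = -2.7669 / -3.967 = 0.69748 → 69.75% Gr-20, 30.25% Gr-24.

Gr-20: 69.75%, Gr-24: 30.25%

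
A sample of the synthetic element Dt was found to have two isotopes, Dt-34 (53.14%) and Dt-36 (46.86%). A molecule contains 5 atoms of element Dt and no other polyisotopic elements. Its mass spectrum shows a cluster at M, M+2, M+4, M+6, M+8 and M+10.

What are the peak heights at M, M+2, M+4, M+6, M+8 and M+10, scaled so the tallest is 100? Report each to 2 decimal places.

Each Dt atom is independently Dt-34 (p = 0.5314) or Dt-36 (q = 0.4686); the cluster is the binomial expansion (p + q)^5.
P(M) = 0.5314^5 = 0.042375
P(M+2) = 5 × 0.5314^4 × 0.4686^1 = 0.186835
P(M+4) = 10 × 0.5314^3 × 0.4686^2 = 0.329510
P(M+6) = 10 × 0.5314^2 × 0.4686^3 = 0.290569
P(M+8) = 5 × 0.5314^1 × 0.4686^4 = 0.128115
P(M+10) = 0.4686^5 = 0.022595
The M+4 peak is largest (0.329510); scaling to 100 gives 12.86 : 56.70 : 100.00 : 88.18 : 38.88 : 6.86.

12.86 : 56.70 : 100.00 : 88.18 : 38.88 : 6.86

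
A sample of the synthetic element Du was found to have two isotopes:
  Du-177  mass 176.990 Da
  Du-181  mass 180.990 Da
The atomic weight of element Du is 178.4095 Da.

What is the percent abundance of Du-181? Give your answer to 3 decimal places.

Writing the weighted mean with unknown fraction x of Du-177:
176.990·x + 180.990·(1 − x) = 178.4095
(176.990 − 180.990)·x = 178.4095 − 180.990
x = -2.5805 / -4.000 = 0.64513 → 64.513% Du-177, 35.487% Du-181.

35.487%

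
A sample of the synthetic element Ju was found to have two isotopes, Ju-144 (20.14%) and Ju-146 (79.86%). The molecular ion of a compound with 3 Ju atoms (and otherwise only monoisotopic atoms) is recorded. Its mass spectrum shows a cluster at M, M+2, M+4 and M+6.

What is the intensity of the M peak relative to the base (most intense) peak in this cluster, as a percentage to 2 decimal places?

1.60%

(0.2014 + 0.7986)^3 gives M 0.0082, M+2 0.0972, M+4 0.3853, M+6 0.5093; the largest is M+6.
P(M+6) = C(3,3) × 0.2014^0 × 0.7986^3 = 1 × 1.0000 × 0.5093167 = 0.509317 (base)
P(M) = C(3,0) × 0.2014^3 × 0.7986^0 = 1 × 0.00816918 × 1.0000 = 0.008169
Relative intensity = 0.008169 / 0.509317 × 100 = 1.60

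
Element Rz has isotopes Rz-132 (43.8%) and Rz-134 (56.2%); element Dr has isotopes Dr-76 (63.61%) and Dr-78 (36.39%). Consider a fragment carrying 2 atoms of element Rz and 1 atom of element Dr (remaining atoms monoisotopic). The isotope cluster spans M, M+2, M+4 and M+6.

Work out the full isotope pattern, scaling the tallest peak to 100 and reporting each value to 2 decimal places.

31.86 : 100.00 : 99.24 : 30.01

Element Rz pattern (n=2): 0.191844 : 0.492312 : 0.315844
Element Dr pattern (n=1): 0.6361 : 0.3639
Convolve the two distributions (both contribute in 2-u steps):
  M: 0.191844×0.6361 = 0.122032
  M+2: 0.191844×0.3639 + 0.492312×0.6361 = 0.382972
  M+4: 0.492312×0.3639 + 0.315844×0.6361 = 0.380061
  M+6: 0.315844×0.3639 = 0.114936
Scale to base peak (0.382972) = 100: 31.86 : 100.00 : 99.24 : 30.01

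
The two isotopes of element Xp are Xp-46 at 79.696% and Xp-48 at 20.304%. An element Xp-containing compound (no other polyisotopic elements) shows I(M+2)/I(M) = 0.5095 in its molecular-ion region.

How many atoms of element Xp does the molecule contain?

2

For n independent Xp atoms, I(M+2)/I(M) = n · (abundance Xp-48) / (abundance Xp-46) = n · 0.20304/0.79696.
n = 0.5095 × 0.79696/0.20304 = 2.00 ≈ 2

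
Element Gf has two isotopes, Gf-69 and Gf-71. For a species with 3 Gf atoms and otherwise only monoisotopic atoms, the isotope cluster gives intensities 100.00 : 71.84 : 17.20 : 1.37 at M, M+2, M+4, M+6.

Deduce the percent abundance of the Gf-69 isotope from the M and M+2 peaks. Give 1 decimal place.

80.7%

If p is the fraction of Gf that is Gf-69, then I(M+2)/I(M) = [C(3,1)·p^2·(1−p)] / p^3 = 3·(1−p)/p = 71.84/100.00 = 0.7184
(1−p)/p = 0.7184/3 = 0.2395  ⇒  p = 1/(1 + 0.2395) = 0.8068
Gf-69: 80.7%, Gf-71: 19.3%.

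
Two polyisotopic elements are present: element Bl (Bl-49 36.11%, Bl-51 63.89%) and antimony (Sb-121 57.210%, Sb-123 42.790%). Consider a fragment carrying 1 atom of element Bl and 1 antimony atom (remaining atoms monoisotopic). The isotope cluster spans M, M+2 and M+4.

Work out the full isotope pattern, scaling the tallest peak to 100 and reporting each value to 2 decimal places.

39.73 : 100.00 : 52.57

Element Bl pattern (n=1): 0.3611 : 0.6389
Antimony pattern (n=1): 0.5721 : 0.4279
Convolve the two distributions (both contribute in 2-u steps):
  M: 0.3611×0.5721 = 0.206585
  M+2: 0.3611×0.4279 + 0.6389×0.5721 = 0.520029
  M+4: 0.6389×0.4279 = 0.273385
Scale to base peak (0.520029) = 100: 39.73 : 100.00 : 52.57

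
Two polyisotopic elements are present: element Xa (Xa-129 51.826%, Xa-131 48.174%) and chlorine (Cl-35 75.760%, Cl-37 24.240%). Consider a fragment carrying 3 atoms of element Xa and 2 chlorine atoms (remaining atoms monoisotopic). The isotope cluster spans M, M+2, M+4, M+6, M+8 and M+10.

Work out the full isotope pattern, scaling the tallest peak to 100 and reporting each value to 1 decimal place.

22.3 : 76.5 : 100.0 : 61.3 : 17.4 : 1.8

Element Xa pattern (n=3): 0.13920123 : 0.38817659 : 0.36082312 : 0.11179905
Chlorine pattern (n=2): 0.57395776 : 0.36728448 : 0.05875776
Convolve the two distributions (both contribute in 2-u steps):
  M: 0.13920123×0.57395776 = 0.079896
  M+2: 0.13920123×0.36728448 + 0.38817659×0.57395776 = 0.273923
  M+4: 0.13920123×0.05875776 + 0.38817659×0.36728448 + 0.36082312×0.57395776 = 0.357848
  M+6: 0.38817659×0.05875776 + 0.36082312×0.36728448 + 0.11179905×0.57395776 = 0.219501
  M+8: 0.36082312×0.05875776 + 0.11179905×0.36728448 = 0.062263
  M+10: 0.11179905×0.05875776 = 0.006569
Scale to base peak (0.357848) = 100: 22.3 : 76.5 : 100.0 : 61.3 : 17.4 : 1.8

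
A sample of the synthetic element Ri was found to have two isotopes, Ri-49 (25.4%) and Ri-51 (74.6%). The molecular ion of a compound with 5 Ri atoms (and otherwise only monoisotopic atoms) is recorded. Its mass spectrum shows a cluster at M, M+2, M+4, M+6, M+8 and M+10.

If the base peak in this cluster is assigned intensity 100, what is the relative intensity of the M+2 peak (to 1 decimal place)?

Binomial terms of (0.254 + 0.746)^5: M 0.0011, M+2 0.0155, M+4 0.0912, M+6 0.2678, M+8 0.3933, M+10 0.2310 → M+8 is the base peak.
P(M+8) = C(5,4) × 0.254^1 × 0.746^4 = 5 × 0.2540 × 0.30971006 = 0.393332 (base)
P(M+2) = C(5,1) × 0.254^4 × 0.746^1 = 5 × 0.00416231 × 0.7460 = 0.015525
Relative intensity = 0.015525 / 0.393332 × 100 = 3.9

3.9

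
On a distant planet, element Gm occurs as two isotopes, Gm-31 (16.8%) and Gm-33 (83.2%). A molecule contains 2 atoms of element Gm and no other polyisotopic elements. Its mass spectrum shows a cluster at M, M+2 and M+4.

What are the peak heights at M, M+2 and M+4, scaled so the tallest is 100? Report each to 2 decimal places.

4.08 : 40.38 : 100.00

Each Gm atom is independently Gm-31 (p = 0.168) or Gm-33 (q = 0.832); the cluster is the binomial expansion (p + q)^2.
P(M) = 0.168^2 = 0.028224
P(M+2) = 2 × 0.168^1 × 0.832^1 = 0.279552
P(M+4) = 0.832^2 = 0.692224
The M+4 peak is largest (0.692224); scaling to 100 gives 4.08 : 40.38 : 100.00.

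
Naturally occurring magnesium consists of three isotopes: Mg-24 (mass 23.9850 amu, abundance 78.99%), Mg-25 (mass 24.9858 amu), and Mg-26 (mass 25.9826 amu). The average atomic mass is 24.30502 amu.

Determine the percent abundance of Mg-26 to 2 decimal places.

The remaining 21.01% is split between Mg-25 (fraction x) and Mg-26 (fraction 0.2101 − x).
Substituting: 24.9858x + 25.9826(0.2101 − x) = 5.3592685
(24.9858 − 25.9826)x = -0.09967576  ⇒  x = 0.10000, y = 0.11010
Mg-25: 10.00%, Mg-26: 11.01%.

11.01%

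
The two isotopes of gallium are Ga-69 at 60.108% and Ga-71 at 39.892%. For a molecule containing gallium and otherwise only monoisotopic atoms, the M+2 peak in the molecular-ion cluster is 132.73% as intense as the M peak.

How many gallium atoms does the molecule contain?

2

For n independent Ga atoms, I(M+2)/I(M) = n · (abundance Ga-71) / (abundance Ga-69) = n · 0.39892/0.60108.
n = 1.3273 × 0.60108/0.39892 = 2.00 ≈ 2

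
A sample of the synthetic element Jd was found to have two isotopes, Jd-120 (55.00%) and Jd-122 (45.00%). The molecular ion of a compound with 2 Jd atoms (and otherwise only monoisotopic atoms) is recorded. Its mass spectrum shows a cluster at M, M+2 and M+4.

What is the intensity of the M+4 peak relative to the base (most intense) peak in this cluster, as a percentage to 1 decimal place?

40.9%

Binomial terms of (0.5500 + 0.4500)^2: M 0.3025, M+2 0.4950, M+4 0.2025 → M+2 is the base peak.
P(M+2) = C(2,1) × 0.5500^1 × 0.4500^1 = 2 × 0.5500 × 0.4500 = 0.495000 (base)
P(M+4) = C(2,2) × 0.5500^0 × 0.4500^2 = 1 × 1.0000 × 0.2025 = 0.202500
Relative intensity = 0.202500 / 0.495000 × 100 = 40.9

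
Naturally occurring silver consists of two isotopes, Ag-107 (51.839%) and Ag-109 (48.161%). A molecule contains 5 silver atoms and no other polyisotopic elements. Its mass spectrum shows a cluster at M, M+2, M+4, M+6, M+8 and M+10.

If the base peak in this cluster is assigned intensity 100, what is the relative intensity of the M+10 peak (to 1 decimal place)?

8.0

Binomial terms of (0.51839 + 0.48161)^5: M 0.0374, M+2 0.1739, M+4 0.3231, M+6 0.3002, M+8 0.1394, M+10 0.0259 → M+4 is the base peak.
P(M+4) = C(5,2) × 0.51839^3 × 0.48161^2 = 10 × 0.13930601 × 0.23194819 = 0.323118 (base)
P(M+10) = C(5,5) × 0.51839^0 × 0.48161^5 = 1 × 1.0000 × 0.0259106 = 0.025911
Relative intensity = 0.025911 / 0.323118 × 100 = 8.0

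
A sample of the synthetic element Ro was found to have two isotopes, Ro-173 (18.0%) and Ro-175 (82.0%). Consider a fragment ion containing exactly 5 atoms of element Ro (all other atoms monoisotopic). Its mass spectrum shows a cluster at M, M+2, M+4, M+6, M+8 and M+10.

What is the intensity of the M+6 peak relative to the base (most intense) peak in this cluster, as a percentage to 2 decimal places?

43.90%

Binomial terms of (0.180 + 0.820)^5: M 0.0002, M+2 0.0043, M+4 0.0392, M+6 0.1786, M+8 0.4069, M+10 0.3707 → M+8 is the base peak.
P(M+8) = C(5,4) × 0.180^1 × 0.820^4 = 5 × 0.1800 × 0.45212176 = 0.406910 (base)
P(M+6) = C(5,3) × 0.180^2 × 0.820^3 = 10 × 0.0324 × 0.551368 = 0.178643
Relative intensity = 0.178643 / 0.406910 × 100 = 43.90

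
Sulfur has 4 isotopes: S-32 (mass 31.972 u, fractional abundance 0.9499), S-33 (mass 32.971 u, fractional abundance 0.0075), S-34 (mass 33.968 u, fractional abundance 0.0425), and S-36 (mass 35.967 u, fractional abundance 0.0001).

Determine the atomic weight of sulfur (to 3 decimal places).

Ar = Σ fᵢ·mᵢ = 0.9499 × 31.972 + 0.0075 × 32.971 + 0.0425 × 33.968 + 0.0001 × 35.967
= 30.3702 + 0.2473 + 1.4436 + 0.0036 = 32.0647 u

32.065 u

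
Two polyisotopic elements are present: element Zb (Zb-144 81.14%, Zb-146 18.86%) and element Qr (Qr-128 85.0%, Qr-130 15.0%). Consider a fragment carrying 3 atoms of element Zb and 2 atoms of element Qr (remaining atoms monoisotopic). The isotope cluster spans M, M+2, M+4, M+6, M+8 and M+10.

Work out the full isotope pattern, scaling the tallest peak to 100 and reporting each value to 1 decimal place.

95.2 : 100.0 : 41.8 : 8.7 : 0.9 : 0.0

Element Zb pattern (n=3): 0.53420139 : 0.37250572 : 0.0865844 : 0.00670849
Element Qr pattern (n=2): 0.7225 : 0.2550 : 0.0225
Convolve the two distributions (both contribute in 2-u steps):
  M: 0.53420139×0.7225 = 0.385961
  M+2: 0.53420139×0.2550 + 0.37250572×0.7225 = 0.405357
  M+4: 0.53420139×0.0225 + 0.37250572×0.2550 + 0.0865844×0.7225 = 0.169566
  M+6: 0.37250572×0.0225 + 0.0865844×0.2550 + 0.00670849×0.7225 = 0.035307
  M+8: 0.0865844×0.0225 + 0.00670849×0.2550 = 0.003659
  M+10: 0.00670849×0.0225 = 0.000151
Scale to base peak (0.405357) = 100: 95.2 : 100.0 : 41.8 : 8.7 : 0.9 : 0.0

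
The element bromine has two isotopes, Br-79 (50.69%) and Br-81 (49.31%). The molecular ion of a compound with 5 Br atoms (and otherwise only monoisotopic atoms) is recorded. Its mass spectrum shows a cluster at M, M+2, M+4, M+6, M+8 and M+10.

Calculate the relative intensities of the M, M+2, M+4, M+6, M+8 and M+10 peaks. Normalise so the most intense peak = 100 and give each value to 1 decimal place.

The 5 Br atoms are independent, so intensities follow the terms of (0.5069 + 0.4931)^5.
P(M) = 0.5069^5 = 0.033467
P(M+2) = 5 × 0.5069^4 × 0.4931^1 = 0.162777
P(M+4) = 10 × 0.5069^3 × 0.4931^2 = 0.316692
P(M+6) = 10 × 0.5069^2 × 0.4931^3 = 0.308070
P(M+8) = 5 × 0.5069^1 × 0.4931^4 = 0.149842
P(M+10) = 0.4931^5 = 0.029152
The M+4 peak is largest (0.316692); scaling to 100 gives 10.6 : 51.4 : 100.0 : 97.3 : 47.3 : 9.2.

10.6 : 51.4 : 100.0 : 97.3 : 47.3 : 9.2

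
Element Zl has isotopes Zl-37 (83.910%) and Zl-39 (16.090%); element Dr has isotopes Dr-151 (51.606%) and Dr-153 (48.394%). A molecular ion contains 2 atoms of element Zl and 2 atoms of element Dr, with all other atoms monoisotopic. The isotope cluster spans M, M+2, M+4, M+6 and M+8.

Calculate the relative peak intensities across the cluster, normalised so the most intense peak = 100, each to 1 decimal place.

Element Zl pattern (n=2): 0.70408881 : 0.27002238 : 0.02588881
Element Dr pattern (n=2): 0.26631792 : 0.49948415 : 0.23419792
Convolve the two distributions (both contribute in 2-u steps):
  M: 0.70408881×0.26631792 = 0.187511
  M+2: 0.70408881×0.49948415 + 0.27002238×0.26631792 = 0.423593
  M+4: 0.70408881×0.23419792 + 0.27002238×0.49948415 + 0.02588881×0.26631792 = 0.306663
  M+6: 0.27002238×0.23419792 + 0.02588881×0.49948415 = 0.076170
  M+8: 0.02588881×0.23419792 = 0.006063
Scale to base peak (0.423593) = 100: 44.3 : 100.0 : 72.4 : 18.0 : 1.4

44.3 : 100.0 : 72.4 : 18.0 : 1.4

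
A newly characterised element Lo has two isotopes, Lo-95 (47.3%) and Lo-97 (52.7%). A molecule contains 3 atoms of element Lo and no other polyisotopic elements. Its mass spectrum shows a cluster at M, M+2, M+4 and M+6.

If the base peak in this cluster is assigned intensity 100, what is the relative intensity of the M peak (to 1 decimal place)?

26.9

Binomial terms of (0.473 + 0.527)^3: M 0.1058, M+2 0.3537, M+4 0.3941, M+6 0.1464 → M+4 is the base peak.
P(M+4) = C(3,2) × 0.473^1 × 0.527^2 = 3 × 0.4730 × 0.277729 = 0.394097 (base)
P(M) = C(3,0) × 0.473^3 × 0.527^0 = 1 × 0.10582382 × 1.0000 = 0.105824
Relative intensity = 0.105824 / 0.394097 × 100 = 26.9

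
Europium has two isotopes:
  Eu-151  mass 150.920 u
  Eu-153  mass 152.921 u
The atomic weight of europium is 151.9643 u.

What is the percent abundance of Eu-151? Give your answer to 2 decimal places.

Writing the weighted mean with unknown fraction x of Eu-151:
150.920·x + 152.921·(1 − x) = 151.9643
(150.920 − 152.921)·x = 151.9643 − 152.921
x = -0.9567 / -2.001 = 0.47811 → 47.81% Eu-151, 52.19% Eu-153.

47.81%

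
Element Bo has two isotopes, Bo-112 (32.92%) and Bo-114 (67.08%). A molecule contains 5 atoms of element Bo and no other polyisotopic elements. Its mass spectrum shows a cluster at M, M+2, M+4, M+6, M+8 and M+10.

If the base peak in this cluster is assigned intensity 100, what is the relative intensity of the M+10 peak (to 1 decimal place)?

40.8

(0.3292 + 0.6708)^5 gives M 0.0039, M+2 0.0394, M+4 0.1605, M+6 0.3271, M+8 0.3333, M+10 0.1358; the largest is M+8.
P(M+8) = C(5,4) × 0.3292^1 × 0.6708^4 = 5 × 0.3292 × 0.20247538 = 0.333274 (base)
P(M+10) = C(5,5) × 0.3292^0 × 0.6708^5 = 1 × 1.0000 × 0.13582048 = 0.135820
Relative intensity = 0.135820 / 0.333274 × 100 = 40.8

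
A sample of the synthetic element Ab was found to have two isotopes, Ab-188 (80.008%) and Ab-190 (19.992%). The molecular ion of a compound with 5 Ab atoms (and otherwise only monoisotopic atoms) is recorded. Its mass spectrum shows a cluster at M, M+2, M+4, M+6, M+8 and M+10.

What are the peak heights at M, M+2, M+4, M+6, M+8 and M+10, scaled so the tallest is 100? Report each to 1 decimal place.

80.0 : 100.0 : 50.0 : 12.5 : 1.6 : 0.1

Each Ab atom is independently Ab-188 (p = 0.80008) or Ab-190 (q = 0.19992); the cluster is the binomial expansion (p + q)^5.
P(M) = 0.80008^5 = 0.327844
P(M+2) = 5 × 0.80008^4 × 0.19992^1 = 0.409600
P(M+4) = 10 × 0.80008^3 × 0.19992^2 = 0.204698
P(M+6) = 10 × 0.80008^2 × 0.19992^3 = 0.051149
P(M+8) = 5 × 0.80008^1 × 0.19992^4 = 0.006390
P(M+10) = 0.19992^5 = 0.000319
The M+2 peak is largest (0.409600); scaling to 100 gives 80.0 : 100.0 : 50.0 : 12.5 : 1.6 : 0.1.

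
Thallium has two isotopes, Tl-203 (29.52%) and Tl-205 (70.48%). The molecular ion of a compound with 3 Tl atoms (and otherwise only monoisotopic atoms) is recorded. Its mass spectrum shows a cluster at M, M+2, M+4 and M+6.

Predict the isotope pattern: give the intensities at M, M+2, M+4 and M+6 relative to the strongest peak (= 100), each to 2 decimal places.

5.85 : 41.88 : 100.00 : 79.58

Each Tl atom is independently Tl-203 (p = 0.2952) or Tl-205 (q = 0.7048); the cluster is the binomial expansion (p + q)^3.
P(M) = 0.2952^3 = 0.025725
P(M+2) = 3 × 0.2952^2 × 0.7048^1 = 0.184255
P(M+4) = 3 × 0.2952^1 × 0.7048^2 = 0.439916
P(M+6) = 0.7048^3 = 0.350104
The M+4 peak is largest (0.439916); scaling to 100 gives 5.85 : 41.88 : 100.00 : 79.58.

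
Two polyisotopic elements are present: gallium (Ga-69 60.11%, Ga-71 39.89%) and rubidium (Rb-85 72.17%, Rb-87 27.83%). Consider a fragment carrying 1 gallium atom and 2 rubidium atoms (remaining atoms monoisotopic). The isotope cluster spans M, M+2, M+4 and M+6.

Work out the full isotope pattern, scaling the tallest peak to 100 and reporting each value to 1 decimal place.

69.7 : 100.0 : 46.0 : 6.9

Gallium pattern (n=1): 0.6011 : 0.3989
Rubidium pattern (n=2): 0.52085089 : 0.40169822 : 0.07745089
Convolve the two distributions (both contribute in 2-u steps):
  M: 0.6011×0.52085089 = 0.313083
  M+2: 0.6011×0.40169822 + 0.3989×0.52085089 = 0.449228
  M+4: 0.6011×0.07745089 + 0.3989×0.40169822 = 0.206793
  M+6: 0.3989×0.07745089 = 0.030895
Scale to base peak (0.449228) = 100: 69.7 : 100.0 : 46.0 : 6.9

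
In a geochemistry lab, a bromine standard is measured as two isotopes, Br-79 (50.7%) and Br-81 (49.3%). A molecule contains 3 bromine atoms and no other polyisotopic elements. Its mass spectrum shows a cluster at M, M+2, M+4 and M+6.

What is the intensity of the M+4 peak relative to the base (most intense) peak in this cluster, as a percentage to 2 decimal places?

Term probabilities: M 0.1303, M+2 0.3802, M+4 0.3697, M+6 0.1198. Base peak = M+2.
P(M+2) = C(3,1) × 0.507^2 × 0.493^1 = 3 × 0.257049 × 0.4930 = 0.380175 (base)
P(M+4) = C(3,2) × 0.507^1 × 0.493^2 = 3 × 0.5070 × 0.243049 = 0.369678
Relative intensity = 0.369678 / 0.380175 × 100 = 97.24

97.24%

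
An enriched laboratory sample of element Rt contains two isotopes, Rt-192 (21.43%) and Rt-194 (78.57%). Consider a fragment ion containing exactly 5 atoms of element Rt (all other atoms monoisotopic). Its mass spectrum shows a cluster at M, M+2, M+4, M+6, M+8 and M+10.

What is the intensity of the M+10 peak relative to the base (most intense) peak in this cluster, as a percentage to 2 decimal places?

Binomial terms of (0.2143 + 0.7857)^5: M 0.0005, M+2 0.0083, M+4 0.0608, M+6 0.2227, M+8 0.4083, M+10 0.2994 → M+8 is the base peak.
P(M+8) = C(5,4) × 0.2143^1 × 0.7857^4 = 5 × 0.2143 × 0.38108953 = 0.408337 (base)
P(M+10) = C(5,5) × 0.2143^0 × 0.7857^5 = 1 × 1.0000 × 0.29942204 = 0.299422
Relative intensity = 0.299422 / 0.408337 × 100 = 73.33

73.33%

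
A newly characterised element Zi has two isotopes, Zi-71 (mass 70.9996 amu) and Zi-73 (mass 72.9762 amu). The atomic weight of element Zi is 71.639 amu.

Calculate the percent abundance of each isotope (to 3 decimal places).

Zi-71: 67.652%, Zi-73: 32.348%

Writing the weighted mean with unknown fraction x of Zi-71:
70.9996·x + 72.9762·(1 − x) = 71.639
(70.9996 − 72.9762)·x = 71.639 − 72.9762
x = -1.3372 / -1.9766 = 0.67652 → 67.652% Zi-71, 32.348% Zi-73.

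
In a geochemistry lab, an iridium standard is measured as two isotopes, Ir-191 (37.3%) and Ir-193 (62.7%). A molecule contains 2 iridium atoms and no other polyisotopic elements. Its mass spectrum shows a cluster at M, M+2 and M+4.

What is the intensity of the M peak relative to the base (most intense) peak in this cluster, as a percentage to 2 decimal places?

29.74%

Term probabilities: M 0.1391, M+2 0.4677, M+4 0.3931. Base peak = M+2.
P(M+2) = C(2,1) × 0.373^1 × 0.627^1 = 2 × 0.3730 × 0.6270 = 0.467742 (base)
P(M) = C(2,0) × 0.373^2 × 0.627^0 = 1 × 0.139129 × 1.0000 = 0.139129
Relative intensity = 0.139129 / 0.467742 × 100 = 29.74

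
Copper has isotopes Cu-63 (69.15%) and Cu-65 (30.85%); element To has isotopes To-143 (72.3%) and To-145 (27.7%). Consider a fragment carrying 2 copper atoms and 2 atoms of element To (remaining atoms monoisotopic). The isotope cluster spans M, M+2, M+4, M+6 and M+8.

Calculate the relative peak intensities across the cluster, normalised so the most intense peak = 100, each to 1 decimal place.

60.3 : 100.0 : 62.1 : 17.1 : 1.8

Copper pattern (n=2): 0.47817225 : 0.4266555 : 0.09517225
Element To pattern (n=2): 0.522729 : 0.400542 : 0.076729
Convolve the two distributions (both contribute in 2-u steps):
  M: 0.47817225×0.522729 = 0.249955
  M+2: 0.47817225×0.400542 + 0.4266555×0.522729 = 0.414553
  M+4: 0.47817225×0.076729 + 0.4266555×0.400542 + 0.09517225×0.522729 = 0.257332
  M+6: 0.4266555×0.076729 + 0.09517225×0.400542 = 0.070857
  M+8: 0.09517225×0.076729 = 0.007302
Scale to base peak (0.414553) = 100: 60.3 : 100.0 : 62.1 : 17.1 : 1.8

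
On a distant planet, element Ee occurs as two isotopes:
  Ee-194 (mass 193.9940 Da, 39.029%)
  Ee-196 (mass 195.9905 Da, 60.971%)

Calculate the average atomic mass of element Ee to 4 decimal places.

Weight each isotope mass by its fractional abundance: 0.39029 × 193.9940 + 0.60971 × 195.9905
= 75.71392 + 119.49737 = 195.21129 Da

195.2113 Da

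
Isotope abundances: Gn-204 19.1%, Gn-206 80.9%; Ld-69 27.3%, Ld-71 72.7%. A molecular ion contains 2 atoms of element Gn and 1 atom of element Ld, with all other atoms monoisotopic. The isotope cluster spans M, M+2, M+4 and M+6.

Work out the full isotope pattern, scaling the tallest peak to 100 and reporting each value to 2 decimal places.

Element Gn pattern (n=2): 0.036481 : 0.309038 : 0.654481
Element Ld pattern (n=1): 0.2730 : 0.7270
Convolve the two distributions (both contribute in 2-u steps):
  M: 0.036481×0.2730 = 0.009959
  M+2: 0.036481×0.7270 + 0.309038×0.2730 = 0.110889
  M+4: 0.309038×0.7270 + 0.654481×0.2730 = 0.403344
  M+6: 0.654481×0.7270 = 0.475808
Scale to base peak (0.475808) = 100: 2.09 : 23.31 : 84.77 : 100.00

2.09 : 23.31 : 84.77 : 100.00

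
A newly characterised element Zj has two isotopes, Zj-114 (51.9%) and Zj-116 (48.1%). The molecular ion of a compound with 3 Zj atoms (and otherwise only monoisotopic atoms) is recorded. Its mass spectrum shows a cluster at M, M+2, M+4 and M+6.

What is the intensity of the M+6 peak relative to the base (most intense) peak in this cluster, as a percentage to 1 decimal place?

(0.519 + 0.481)^3 gives M 0.1398, M+2 0.3887, M+4 0.3602, M+6 0.1113; the largest is M+2.
P(M+2) = C(3,1) × 0.519^2 × 0.481^1 = 3 × 0.269361 × 0.4810 = 0.388688 (base)
P(M+6) = C(3,3) × 0.519^0 × 0.481^3 = 1 × 1.0000 × 0.11128464 = 0.111285
Relative intensity = 0.111285 / 0.388688 × 100 = 28.6

28.6%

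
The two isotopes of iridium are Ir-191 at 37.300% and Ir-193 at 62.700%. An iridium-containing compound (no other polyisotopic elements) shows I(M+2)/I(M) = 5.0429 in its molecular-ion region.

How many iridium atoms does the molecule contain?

3

The M+2/M ratio from n Ir atoms is n · q/p = n · 0.62700/0.37300.
n = 5.0429 × 0.37300/0.62700 = 3.00 ≈ 3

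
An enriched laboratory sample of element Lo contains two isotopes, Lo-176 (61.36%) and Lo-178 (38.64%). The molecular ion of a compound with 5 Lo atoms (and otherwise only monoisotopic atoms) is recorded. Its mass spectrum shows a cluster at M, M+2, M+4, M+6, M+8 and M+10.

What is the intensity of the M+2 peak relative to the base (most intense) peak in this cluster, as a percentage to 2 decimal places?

79.40%

(0.6136 + 0.3864)^5 gives M 0.0870, M+2 0.2739, M+4 0.3449, M+6 0.2172, M+8 0.0684, M+10 0.0086; the largest is M+4.
P(M+4) = C(5,2) × 0.6136^3 × 0.3864^2 = 10 × 0.23102344 × 0.14930496 = 0.344929 (base)
P(M+2) = C(5,1) × 0.6136^4 × 0.3864^1 = 5 × 0.14175598 × 0.3864 = 0.273873
Relative intensity = 0.273873 / 0.344929 × 100 = 79.40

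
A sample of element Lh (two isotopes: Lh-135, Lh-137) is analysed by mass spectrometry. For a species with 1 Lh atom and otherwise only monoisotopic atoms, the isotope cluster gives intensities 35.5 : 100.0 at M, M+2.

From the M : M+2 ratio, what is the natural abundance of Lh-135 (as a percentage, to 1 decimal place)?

26.2%

Let p = fractional abundance of Lh-135. I(M+2)/I(M) = [C(1,1)·p^0·(1−p)] / p^1 = 1·(1−p)/p = 100.0/35.5 = 2.8169
(1−p)/p = 2.8169/1 = 2.8169  ⇒  p = 1/(1 + 2.8169) = 0.2620
Lh-135: 26.2%, Lh-137: 73.8%.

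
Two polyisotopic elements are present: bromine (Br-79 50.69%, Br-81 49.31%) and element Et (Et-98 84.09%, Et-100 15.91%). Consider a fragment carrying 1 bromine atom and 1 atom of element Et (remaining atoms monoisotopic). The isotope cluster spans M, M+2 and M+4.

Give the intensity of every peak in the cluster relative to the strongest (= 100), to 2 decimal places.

Bromine pattern (n=1): 0.5069 : 0.4931
Element Et pattern (n=1): 0.8409 : 0.1591
Convolve the two distributions (both contribute in 2-u steps):
  M: 0.5069×0.8409 = 0.426252
  M+2: 0.5069×0.1591 + 0.4931×0.8409 = 0.495296
  M+4: 0.4931×0.1591 = 0.078452
Scale to base peak (0.495296) = 100: 86.06 : 100.00 : 15.84

86.06 : 100.00 : 15.84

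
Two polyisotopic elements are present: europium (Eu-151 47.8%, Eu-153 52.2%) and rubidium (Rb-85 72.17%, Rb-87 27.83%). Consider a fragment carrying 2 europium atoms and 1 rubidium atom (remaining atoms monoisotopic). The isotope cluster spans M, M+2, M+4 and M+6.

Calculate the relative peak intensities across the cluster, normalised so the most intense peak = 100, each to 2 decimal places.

38.91 : 100.00 : 79.18 : 17.90

Europium pattern (n=2): 0.228484 : 0.499032 : 0.272484
Rubidium pattern (n=1): 0.7217 : 0.2783
Convolve the two distributions (both contribute in 2-u steps):
  M: 0.228484×0.7217 = 0.164897
  M+2: 0.228484×0.2783 + 0.499032×0.7217 = 0.423738
  M+4: 0.499032×0.2783 + 0.272484×0.7217 = 0.335532
  M+6: 0.272484×0.2783 = 0.075832
Scale to base peak (0.423738) = 100: 38.91 : 100.00 : 79.18 : 17.90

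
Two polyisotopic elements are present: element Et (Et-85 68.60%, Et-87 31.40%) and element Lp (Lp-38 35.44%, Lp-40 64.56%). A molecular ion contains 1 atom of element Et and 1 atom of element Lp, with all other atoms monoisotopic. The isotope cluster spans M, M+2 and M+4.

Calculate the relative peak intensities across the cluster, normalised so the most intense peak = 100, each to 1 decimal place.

Element Et pattern (n=1): 0.6860 : 0.3140
Element Lp pattern (n=1): 0.3544 : 0.6456
Convolve the two distributions (both contribute in 2-u steps):
  M: 0.6860×0.3544 = 0.243118
  M+2: 0.6860×0.6456 + 0.3140×0.3544 = 0.554163
  M+4: 0.3140×0.6456 = 0.202718
Scale to base peak (0.554163) = 100: 43.9 : 100.0 : 36.6

43.9 : 100.0 : 36.6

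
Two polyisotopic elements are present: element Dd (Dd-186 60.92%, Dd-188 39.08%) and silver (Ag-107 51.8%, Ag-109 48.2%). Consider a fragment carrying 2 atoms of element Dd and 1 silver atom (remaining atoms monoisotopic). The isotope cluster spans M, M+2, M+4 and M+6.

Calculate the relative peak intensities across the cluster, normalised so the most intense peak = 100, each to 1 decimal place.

45.2 : 100.0 : 72.5 : 17.3

Element Dd pattern (n=2): 0.37112464 : 0.47615072 : 0.15272464
Silver pattern (n=1): 0.5180 : 0.4820
Convolve the two distributions (both contribute in 2-u steps):
  M: 0.37112464×0.5180 = 0.192243
  M+2: 0.37112464×0.4820 + 0.47615072×0.5180 = 0.425528
  M+4: 0.47615072×0.4820 + 0.15272464×0.5180 = 0.308616
  M+6: 0.15272464×0.4820 = 0.073613
Scale to base peak (0.425528) = 100: 45.2 : 100.0 : 72.5 : 17.3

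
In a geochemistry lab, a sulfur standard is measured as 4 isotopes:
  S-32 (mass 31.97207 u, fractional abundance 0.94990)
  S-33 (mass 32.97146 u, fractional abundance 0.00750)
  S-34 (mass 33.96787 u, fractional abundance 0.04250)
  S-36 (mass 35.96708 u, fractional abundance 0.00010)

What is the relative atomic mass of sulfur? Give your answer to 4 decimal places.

Ar = Σ fᵢ·mᵢ = 0.94990 × 31.97207 + 0.00750 × 32.97146 + 0.04250 × 33.96787 + 0.00010 × 35.96708
= 30.370269 + 0.247286 + 1.443634 + 0.003597 = 32.064786 u

32.0648 u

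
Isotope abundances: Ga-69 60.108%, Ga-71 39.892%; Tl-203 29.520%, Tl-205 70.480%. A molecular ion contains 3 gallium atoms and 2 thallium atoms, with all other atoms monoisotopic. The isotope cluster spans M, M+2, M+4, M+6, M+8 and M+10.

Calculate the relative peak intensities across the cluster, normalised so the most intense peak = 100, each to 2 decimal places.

5.57 : 37.69 : 92.08 : 100.00 : 49.74 : 9.28

Gallium pattern (n=3): 0.2171685 : 0.432386 : 0.2869625 : 0.063483
Thallium pattern (n=2): 0.08714304 : 0.41611392 : 0.49674304
Convolve the two distributions (both contribute in 2-u steps):
  M: 0.2171685×0.08714304 = 0.018925
  M+2: 0.2171685×0.41611392 + 0.432386×0.08714304 = 0.128046
  M+4: 0.2171685×0.49674304 + 0.432386×0.41611392 + 0.2869625×0.08714304 = 0.312806
  M+6: 0.432386×0.49674304 + 0.2869625×0.41611392 + 0.063483×0.08714304 = 0.339726
  M+8: 0.2869625×0.49674304 + 0.063483×0.41611392 = 0.168963
  M+10: 0.063483×0.49674304 = 0.031535
Scale to base peak (0.339726) = 100: 5.57 : 37.69 : 92.08 : 100.00 : 49.74 : 9.28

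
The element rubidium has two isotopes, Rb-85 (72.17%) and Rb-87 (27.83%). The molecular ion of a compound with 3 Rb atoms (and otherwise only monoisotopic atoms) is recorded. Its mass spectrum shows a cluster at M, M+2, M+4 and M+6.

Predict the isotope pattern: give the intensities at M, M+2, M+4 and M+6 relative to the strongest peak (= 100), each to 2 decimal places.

86.44 : 100.00 : 38.56 : 4.96

Expanding (0.7217 + 0.2783)^3:
P(M) = 0.7217^3 = 0.375898
P(M+2) = 3 × 0.7217^2 × 0.2783^1 = 0.434858
P(M+4) = 3 × 0.7217^1 × 0.2783^2 = 0.167689
P(M+6) = 0.2783^3 = 0.021555
The M+2 peak is largest (0.434858); scaling to 100 gives 86.44 : 100.00 : 38.56 : 4.96.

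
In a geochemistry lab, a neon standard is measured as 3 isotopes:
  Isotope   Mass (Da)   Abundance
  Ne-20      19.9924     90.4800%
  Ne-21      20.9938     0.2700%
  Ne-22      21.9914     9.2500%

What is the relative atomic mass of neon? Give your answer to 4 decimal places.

Average mass = Σ (abundance × isotope mass) = 0.904800 × 19.9924 + 0.002700 × 20.9938 + 0.092500 × 21.9914
= 18.08912 + 0.05668 + 2.03420 = 20.18000 Da

20.1800 Da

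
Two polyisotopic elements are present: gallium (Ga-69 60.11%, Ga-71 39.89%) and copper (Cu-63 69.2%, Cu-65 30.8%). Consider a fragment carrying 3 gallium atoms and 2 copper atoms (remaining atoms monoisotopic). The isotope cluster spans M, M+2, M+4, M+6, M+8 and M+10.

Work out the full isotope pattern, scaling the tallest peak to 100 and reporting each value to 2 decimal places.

Gallium pattern (n=3): 0.21719018 : 0.43239309 : 0.28694328 : 0.06347345
Copper pattern (n=2): 0.478864 : 0.426272 : 0.094864
Convolve the two distributions (both contribute in 2-u steps):
  M: 0.21719018×0.478864 = 0.104005
  M+2: 0.21719018×0.426272 + 0.43239309×0.478864 = 0.299640
  M+4: 0.21719018×0.094864 + 0.43239309×0.426272 + 0.28694328×0.478864 = 0.342327
  M+6: 0.43239309×0.094864 + 0.28694328×0.426272 + 0.06347345×0.478864 = 0.193730
  M+8: 0.28694328×0.094864 + 0.06347345×0.426272 = 0.054278
  M+10: 0.06347345×0.094864 = 0.006021
Scale to base peak (0.342327) = 100: 30.38 : 87.53 : 100.00 : 56.59 : 15.86 : 1.76

30.38 : 87.53 : 100.00 : 56.59 : 15.86 : 1.76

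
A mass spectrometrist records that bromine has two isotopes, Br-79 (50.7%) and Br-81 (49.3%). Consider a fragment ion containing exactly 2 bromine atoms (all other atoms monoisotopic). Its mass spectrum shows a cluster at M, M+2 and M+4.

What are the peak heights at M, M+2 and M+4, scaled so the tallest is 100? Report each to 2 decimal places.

51.42 : 100.00 : 48.62

Each Br atom is independently Br-79 (p = 0.507) or Br-81 (q = 0.493); the cluster is the binomial expansion (p + q)^2.
P(M) = 0.507^2 = 0.257049
P(M+2) = 2 × 0.507^1 × 0.493^1 = 0.499902
P(M+4) = 0.493^2 = 0.243049
The M+2 peak is largest (0.499902); scaling to 100 gives 51.42 : 100.00 : 48.62.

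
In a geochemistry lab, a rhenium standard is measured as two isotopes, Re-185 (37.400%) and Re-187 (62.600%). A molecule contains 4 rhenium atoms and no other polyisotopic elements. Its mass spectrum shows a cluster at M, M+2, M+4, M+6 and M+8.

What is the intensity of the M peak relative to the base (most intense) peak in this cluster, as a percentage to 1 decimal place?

5.3%

Term probabilities: M 0.0196, M+2 0.1310, M+4 0.3289, M+6 0.3670, M+8 0.1536. Base peak = M+6.
P(M+6) = C(4,3) × 0.37400^1 × 0.62600^3 = 4 × 0.3740 × 0.24531438 = 0.366990 (base)
P(M) = C(4,0) × 0.37400^4 × 0.62600^0 = 1 × 0.0195653 × 1.0000 = 0.019565
Relative intensity = 0.019565 / 0.366990 × 100 = 5.3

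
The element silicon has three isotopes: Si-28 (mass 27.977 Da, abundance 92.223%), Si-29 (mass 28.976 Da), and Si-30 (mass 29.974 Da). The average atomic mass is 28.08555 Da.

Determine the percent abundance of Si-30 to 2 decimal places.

3.09%

The remaining 7.777% is split between Si-29 (fraction x) and Si-30 (fraction 0.07777 − x).
Substituting: 28.976x + 29.974(0.07777 − x) = 2.28432129
(28.976 − 29.974)x = -0.04675669  ⇒  x = 0.04685, y = 0.03092
Si-29: 4.69%, Si-30: 3.09%.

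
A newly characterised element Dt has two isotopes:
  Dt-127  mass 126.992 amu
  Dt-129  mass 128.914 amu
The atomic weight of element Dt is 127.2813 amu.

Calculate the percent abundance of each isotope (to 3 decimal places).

Writing the weighted mean with unknown fraction x of Dt-127:
126.992·x + 128.914·(1 − x) = 127.2813
(126.992 − 128.914)·x = 127.2813 − 128.914
x = -1.6327 / -1.922 = 0.84948 → 84.948% Dt-127, 15.052% Dt-129.

Dt-127: 84.948%, Dt-129: 15.052%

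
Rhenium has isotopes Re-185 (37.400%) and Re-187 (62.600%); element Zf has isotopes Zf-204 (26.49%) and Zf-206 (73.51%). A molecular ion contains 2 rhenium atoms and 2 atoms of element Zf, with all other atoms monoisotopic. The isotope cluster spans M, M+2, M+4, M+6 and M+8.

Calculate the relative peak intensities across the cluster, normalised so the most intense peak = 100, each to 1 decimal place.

2.4 : 21.5 : 70.4 : 100.0 : 52.2

Rhenium pattern (n=2): 0.139876 : 0.468248 : 0.391876
Element Zf pattern (n=2): 0.07017201 : 0.38945598 : 0.54037201
Convolve the two distributions (both contribute in 2-u steps):
  M: 0.139876×0.07017201 = 0.009815
  M+2: 0.139876×0.38945598 + 0.468248×0.07017201 = 0.087333
  M+4: 0.139876×0.54037201 + 0.468248×0.38945598 + 0.391876×0.07017201 = 0.285446
  M+6: 0.468248×0.54037201 + 0.391876×0.38945598 = 0.405647
  M+8: 0.391876×0.54037201 = 0.211759
Scale to base peak (0.405647) = 100: 2.4 : 21.5 : 70.4 : 100.0 : 52.2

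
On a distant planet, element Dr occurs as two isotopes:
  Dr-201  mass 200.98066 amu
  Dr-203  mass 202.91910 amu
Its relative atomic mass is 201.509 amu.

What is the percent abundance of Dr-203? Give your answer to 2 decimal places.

27.26%

With x = fraction of Dr-201 (so Dr-203 is 1 − x):
200.98066·x + 202.91910·(1 − x) = 201.509
(200.98066 − 202.91910)·x = 201.509 − 202.91910
x = -1.41010 / -1.93844 = 0.72744 → 72.74% Dr-201, 27.26% Dr-203.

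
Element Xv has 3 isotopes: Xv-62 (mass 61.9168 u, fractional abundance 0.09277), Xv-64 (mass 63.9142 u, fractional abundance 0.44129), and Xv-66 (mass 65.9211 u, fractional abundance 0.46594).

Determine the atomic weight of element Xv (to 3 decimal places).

64.664 u

Weight each isotope mass by its fractional abundance: 0.09277 × 61.9168 + 0.44129 × 63.9142 + 0.46594 × 65.9211
= 5.74402 + 28.20470 + 30.71528 = 64.66400 u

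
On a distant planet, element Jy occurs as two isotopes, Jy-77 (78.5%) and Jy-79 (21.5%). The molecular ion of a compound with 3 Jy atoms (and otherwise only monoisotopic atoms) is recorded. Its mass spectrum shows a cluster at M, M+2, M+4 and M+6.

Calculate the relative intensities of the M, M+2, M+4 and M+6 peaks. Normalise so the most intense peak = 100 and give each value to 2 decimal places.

100.00 : 82.17 : 22.50 : 2.05

Each Jy atom is independently Jy-77 (p = 0.785) or Jy-79 (q = 0.215); the cluster is the binomial expansion (p + q)^3.
P(M) = 0.785^3 = 0.483737
P(M+2) = 3 × 0.785^2 × 0.215^1 = 0.397465
P(M+4) = 3 × 0.785^1 × 0.215^2 = 0.108860
P(M+6) = 0.215^3 = 0.009938
The M peak is largest (0.483737); scaling to 100 gives 100.00 : 82.17 : 22.50 : 2.05.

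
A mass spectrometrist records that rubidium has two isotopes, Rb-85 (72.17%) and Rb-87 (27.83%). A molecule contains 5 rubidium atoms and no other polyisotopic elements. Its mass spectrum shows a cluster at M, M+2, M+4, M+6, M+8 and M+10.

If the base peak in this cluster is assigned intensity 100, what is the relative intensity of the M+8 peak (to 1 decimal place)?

(0.7217 + 0.2783)^5 gives M 0.1958, M+2 0.3775, M+4 0.2911, M+6 0.1123, M+8 0.0216, M+10 0.0017; the largest is M+2.
P(M+2) = C(5,1) × 0.7217^4 × 0.2783^1 = 5 × 0.27128565 × 0.2783 = 0.377494 (base)
P(M+8) = C(5,4) × 0.7217^1 × 0.2783^4 = 5 × 0.7217 × 0.00599864 = 0.021646
Relative intensity = 0.021646 / 0.377494 × 100 = 5.7

5.7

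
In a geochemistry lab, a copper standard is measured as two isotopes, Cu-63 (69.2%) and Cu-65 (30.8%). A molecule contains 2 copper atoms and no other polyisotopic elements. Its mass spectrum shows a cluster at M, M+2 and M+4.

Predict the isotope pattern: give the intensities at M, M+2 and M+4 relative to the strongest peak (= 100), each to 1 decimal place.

Expanding (0.692 + 0.308)^2:
P(M) = 0.692^2 = 0.478864
P(M+2) = 2 × 0.692^1 × 0.308^1 = 0.426272
P(M+4) = 0.308^2 = 0.094864
The M peak is largest (0.478864); scaling to 100 gives 100.0 : 89.0 : 19.8.

100.0 : 89.0 : 19.8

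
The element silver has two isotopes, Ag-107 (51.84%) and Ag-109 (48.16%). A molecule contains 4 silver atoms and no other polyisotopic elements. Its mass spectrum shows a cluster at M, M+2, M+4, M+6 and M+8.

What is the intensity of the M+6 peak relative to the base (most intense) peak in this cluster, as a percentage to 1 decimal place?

61.9%

(0.5184 + 0.4816)^4 gives M 0.0722, M+2 0.2684, M+4 0.3740, M+6 0.2316, M+8 0.0538; the largest is M+4.
P(M+4) = C(4,2) × 0.5184^2 × 0.4816^2 = 6 × 0.26873856 × 0.23193856 = 0.373985 (base)
P(M+6) = C(4,3) × 0.5184^1 × 0.4816^3 = 4 × 0.5184 × 0.11170161 = 0.231624
Relative intensity = 0.231624 / 0.373985 × 100 = 61.9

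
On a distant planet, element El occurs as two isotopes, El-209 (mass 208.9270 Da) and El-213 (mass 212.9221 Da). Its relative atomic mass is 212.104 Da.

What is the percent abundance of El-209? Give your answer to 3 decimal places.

20.478%

With x = fraction of El-209 (so El-213 is 1 − x):
208.9270·x + 212.9221·(1 − x) = 212.104
(208.9270 − 212.9221)·x = 212.104 − 212.9221
x = -0.8181 / -3.9951 = 0.20478 → 20.478% El-209, 79.522% El-213.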